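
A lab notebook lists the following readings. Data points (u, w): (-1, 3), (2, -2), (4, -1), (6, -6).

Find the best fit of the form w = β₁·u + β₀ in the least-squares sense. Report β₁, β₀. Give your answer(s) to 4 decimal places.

β₁ = -1.1402, β₀ = 1.6355

The normal equations are: 57·β₁ + 11·β₀ = -47;  11·β₁ + 4·β₀ = -6.
Δ = 57·4 − 11² = 107.
β₁ = ((-47)·4 − 11·(-6))/107 = -122/107; β₀ = (57·(-6) − 11·(-47))/107 = 175/107.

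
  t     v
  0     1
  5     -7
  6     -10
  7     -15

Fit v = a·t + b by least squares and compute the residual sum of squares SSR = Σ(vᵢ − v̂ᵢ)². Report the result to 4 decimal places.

SSR = 8.5345

Setting ∂/∂a … = 0 gives: 110·a + 18·b = -200;  18·a + 4·b = -31.
Determinant 110·4 − 18² = 116.
a = ((-200)·4 − 18·(-31))/116 = -121/58; b = (110·(-31) − 18·(-200))/116 = 95/58.
Residuals: -37/58, 52/29, 51/58, -59/29; SSR = 495/58.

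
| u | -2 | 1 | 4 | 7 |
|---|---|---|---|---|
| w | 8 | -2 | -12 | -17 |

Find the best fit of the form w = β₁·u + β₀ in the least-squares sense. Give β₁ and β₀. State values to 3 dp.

Entries of AᵀA: Σu·u = 70, Σu = 10, Σ1 = 4.
Moment sums: Σu·w = -185, Σw = -23.
Normal equations: [[70, 10]; [10, 4]]·[β₁, β₀]ᵀ = [-185, -23]ᵀ.
Eliminating β₀: 4·(row 1) − 10·(row 2) gives 180·β₁ = 4·(-185) − 10·(-23) = -510, so β₁ = -17/6.
Then β₀ = ((-23) − 10·(-17/6))/4 = 4/3.

β₁ = -2.833, β₀ = 1.333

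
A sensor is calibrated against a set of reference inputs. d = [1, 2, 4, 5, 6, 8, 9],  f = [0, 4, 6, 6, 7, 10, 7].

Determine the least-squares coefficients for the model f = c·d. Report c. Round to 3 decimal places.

c = 1.088

Compute the Gram sums: Σd·d = 227.
Moment sums: Σd·f = 247.
c = 247/227 = 1.08811.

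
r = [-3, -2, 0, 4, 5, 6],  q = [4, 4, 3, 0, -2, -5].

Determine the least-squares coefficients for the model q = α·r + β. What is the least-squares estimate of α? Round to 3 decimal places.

α = -0.909

The normal system XᵀX·[α, β]ᵀ = Xᵀq is [[90, 10]; [10, 6]]·[α, β]ᵀ = [-60, 4]ᵀ.
Eliminating β: 6·(row 1) − 10·(row 2) gives 440·α = 6·(-60) − 10·4 = -400, so α = -10/11.
Then β = (4 − 10·(-10/11))/6 = 24/11.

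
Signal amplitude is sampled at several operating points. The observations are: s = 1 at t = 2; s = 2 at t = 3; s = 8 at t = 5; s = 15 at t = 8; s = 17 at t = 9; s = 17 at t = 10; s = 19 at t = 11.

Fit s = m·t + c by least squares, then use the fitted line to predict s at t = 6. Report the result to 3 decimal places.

Compute the Gram sums: Σt·t = 404, Σt = 48, Σ1 = 7.
For Mᵀs: Σt·s = 700, Σs = 79.
Eliminating c: 7·(row 1) − 48·(row 2) gives 524·m = 7·700 − 48·79 = 1108, so m = 277/131.
Then c = (79 − 48·(277/131))/7 = -421/131.
At t = 6: ŝ = (277/131)·(6) + (-421/131)·(1) = 1241/131.

ŝ = 9.473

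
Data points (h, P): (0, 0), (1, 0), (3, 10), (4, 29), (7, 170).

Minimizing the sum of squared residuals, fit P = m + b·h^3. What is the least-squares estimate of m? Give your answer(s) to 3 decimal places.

Setting ∂/∂m … = 0 gives: 5·m + 435·b = 209;  435·m + 122475·b = 60436.
Δ = 5·122475 − 435² = 423150.
m = (209·122475 − 435·60436)/423150 = -1489/910; b = (5·60436 − 435·209)/423150 = 1363/2730.

m = -1.636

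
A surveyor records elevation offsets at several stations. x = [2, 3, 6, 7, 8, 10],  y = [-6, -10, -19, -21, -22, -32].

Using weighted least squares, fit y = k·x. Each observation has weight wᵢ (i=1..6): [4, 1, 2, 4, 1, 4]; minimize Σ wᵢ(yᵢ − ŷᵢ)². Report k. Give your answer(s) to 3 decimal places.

Entries of MᵀWM: Σwᵢ·x·x = 757.
Right-hand side: Σwᵢ·x·y = -2350.
Hence k = -2350 / 757 ≈ -3.10436.

k = -3.104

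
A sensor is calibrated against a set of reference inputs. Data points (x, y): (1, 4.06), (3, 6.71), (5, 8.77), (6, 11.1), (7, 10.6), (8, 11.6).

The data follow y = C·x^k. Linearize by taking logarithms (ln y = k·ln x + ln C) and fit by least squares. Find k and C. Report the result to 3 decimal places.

k = 0.516, C = 3.984

Linearized form: ln y = k·ln x + ln C. From the 6 transformed points,
Sums: Σln x = 8.5252, Σ(ln x)² = 15.1183, Σln y = 12.6949, Σln x·ln y = 19.5893.
Normal system: [[15.1183, 8.5252]; [8.5252, 6]]·[k, ln C]ᵀ = [19.5893, 12.6949]ᵀ.
Δ = 15.1183·6 − (8.5252)² = 18.0313; k = (19.5893·6 − 8.5252·12.6949)/18.0313 = 0.51631, ln C = (15.1183·12.6949 − 8.5252·19.5893)/18.0313 = 1.38221, so C = exp(1.38221) = 3.98370.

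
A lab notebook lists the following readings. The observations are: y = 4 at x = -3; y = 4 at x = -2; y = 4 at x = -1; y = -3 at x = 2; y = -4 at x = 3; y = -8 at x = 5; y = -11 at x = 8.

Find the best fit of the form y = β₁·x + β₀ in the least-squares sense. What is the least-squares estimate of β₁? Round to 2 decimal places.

From the data, Σx·x = 116, Σx = 12, Σ1 = 7.
And Σx·y = -170, Σy = -14.
Normal equations: [[116, 12]; [12, 7]]·[β₁, β₀]ᵀ = [-170, -14]ᵀ.
Determinant 116·7 − 12² = 668.
β₁ = ((-170)·7 − 12·(-14))/668 = -511/334; β₀ = (116·(-14) − 12·(-170))/668 = 104/167.

β₁ = -1.53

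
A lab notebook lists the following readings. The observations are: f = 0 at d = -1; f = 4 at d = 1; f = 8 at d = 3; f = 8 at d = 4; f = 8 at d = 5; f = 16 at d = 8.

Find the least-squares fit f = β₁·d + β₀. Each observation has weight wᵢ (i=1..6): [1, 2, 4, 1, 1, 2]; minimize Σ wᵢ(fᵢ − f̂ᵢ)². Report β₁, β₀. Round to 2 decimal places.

β₁ = 1.67, β₀ = 2.24

Setting ∂/∂β₁ … = 0 gives: 208·β₁ + 38·β₀ = 432;  38·β₁ + 11·β₀ = 88.
(Σwᵢ·d·d = 208, Σwᵢ·d = 38, Σwᵢ·1 = 11, Σwᵢ·d·f = 432, Σwᵢ·f = 88.)
det = 208·11 − 38² = 844.
β₁ = (432·11 − 38·88)/844 = 352/211; β₀ = (208·88 − 38·432)/844 = 472/211.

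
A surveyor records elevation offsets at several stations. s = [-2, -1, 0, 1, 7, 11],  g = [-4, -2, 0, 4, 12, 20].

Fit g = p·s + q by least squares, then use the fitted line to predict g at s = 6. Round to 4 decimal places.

ĝ = 10.9500

The normal system XᵀX·[p, q]ᵀ = Xᵀg is [[176, 16]; [16, 6]]·[p, q]ᵀ = [318, 30]ᵀ.
det = 176·6 − 16² = 800.
p = (318·6 − 16·30)/800 = 357/200; q = (176·30 − 16·318)/800 = 6/25.
At s = 6: ĝ = (357/200)·(6) + (6/25)·(1) = 219/20.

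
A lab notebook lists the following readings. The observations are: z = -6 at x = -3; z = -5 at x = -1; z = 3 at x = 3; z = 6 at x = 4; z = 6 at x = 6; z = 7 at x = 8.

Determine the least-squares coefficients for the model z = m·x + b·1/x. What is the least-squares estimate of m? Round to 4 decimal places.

m = 0.8954

Normal-equation sums: Σx·x = 135, Σx·1/x = 6, Σ1/x·1/x = 85/64.
For Aᵀz: Σx·z = 148, Σ1/x·z = 91/8.
AᵀA·[m, b]ᵀ = Aᵀz becomes [[135, 6]; [6, 85/64]]·[m, b]ᵀ = [148, 91/8]ᵀ.
Eliminating b: (85/64)·(row 1) − 6·(row 2) gives (9171/64)·m = (85/64)·148 − 6·(91/8) = 2053/16, so m = 8212/9171.
Then b = ((91/8) − 6·(8212/9171))/(85/64) = 13816/3057.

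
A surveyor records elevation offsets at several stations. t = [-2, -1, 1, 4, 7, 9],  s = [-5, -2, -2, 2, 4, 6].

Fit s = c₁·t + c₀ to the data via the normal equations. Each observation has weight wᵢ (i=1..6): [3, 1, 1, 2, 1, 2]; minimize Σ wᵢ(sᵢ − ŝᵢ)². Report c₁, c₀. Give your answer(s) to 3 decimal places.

c₁ = 0.974, c₀ = -2.530

XᵀWX·[c₁, c₀]ᵀ = XᵀWs reads: 257·c₁ + 27·c₀ = 182;  27·c₁ + 10·c₀ = 1.
(Σwᵢ·t·t = 257, Σwᵢ·t = 27, Σwᵢ·1 = 10, Σwᵢ·t·s = 182, Σwᵢ·s = 1.)
Eliminating c₀: 10·(row 1) − 27·(row 2) gives 1841·c₁ = 10·182 − 27·1 = 1793, so c₁ = 1793/1841.
Then c₀ = (1 − 27·(1793/1841))/10 = -4657/1841.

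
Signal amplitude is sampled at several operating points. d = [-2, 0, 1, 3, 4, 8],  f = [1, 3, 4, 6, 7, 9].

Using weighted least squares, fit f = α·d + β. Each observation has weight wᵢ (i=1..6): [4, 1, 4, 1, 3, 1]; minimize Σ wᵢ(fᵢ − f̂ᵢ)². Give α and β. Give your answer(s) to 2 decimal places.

XᵀWX·[α, β]ᵀ = XᵀWf reads: 141·α + 19·β = 182;  19·α + 14·β = 59.
(Σwᵢ·d·d = 141, Σwᵢ·d = 19, Σwᵢ·1 = 14, Σwᵢ·d·f = 182, Σwᵢ·f = 59.)
Eliminating β: 14·(row 1) − 19·(row 2) gives 1613·α = 14·182 − 19·59 = 1427, so α = 1427/1613.
Then β = (59 − 19·(1427/1613))/14 = 4861/1613.

α = 0.88, β = 3.01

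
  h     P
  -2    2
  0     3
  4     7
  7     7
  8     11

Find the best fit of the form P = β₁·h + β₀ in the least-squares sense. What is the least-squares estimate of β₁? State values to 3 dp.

Setting ∂/∂β₁ … = 0 gives: 133·β₁ + 17·β₀ = 161;  17·β₁ + 5·β₀ = 30.
(Σh·h = 133, Σh = 17, Σ1 = 5, Σh·P = 161, ΣP = 30.)
Determinant 133·5 − 17² = 376.
β₁ = (161·5 − 17·30)/376 = 295/376; β₀ = (133·30 − 17·161)/376 = 1253/376.

β₁ = 0.785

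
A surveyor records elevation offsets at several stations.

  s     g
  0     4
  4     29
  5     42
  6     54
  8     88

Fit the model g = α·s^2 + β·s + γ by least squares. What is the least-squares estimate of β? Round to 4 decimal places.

β = 2.2582

The normal equations are: 6273·α + 917·β + 141·γ = 9090;  917·α + 141·β + 23·γ = 1354;  141·α + 23·β + 5·γ = 217.
(Σs^2·s^2 = 6273, Σs^2·s = 917, Σs^2 = 141, Σs·s = 141, Σs = 23, Σ1 = 5, Σs^2·g = 9090, Σs·g = 1354, Σg = 217.)
Row-reducing yields α = 2061/2002, β = 411/182, γ = 3985/1001.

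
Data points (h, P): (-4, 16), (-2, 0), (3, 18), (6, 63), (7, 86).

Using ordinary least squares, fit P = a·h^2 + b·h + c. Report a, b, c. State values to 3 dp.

From the data, Σh^2·h^2 = 4050, Σh^2·h = 514, Σh^2 = 114, Σh·h = 114, Σh = 10, Σ1 = 5.
Right-hand side: Σh^2·P = 6900, Σh·P = 970, ΣP = 183.
Solving the 3×3 system (Gaussian elimination) gives a = 104563/68224, b = 9249/5248, c = -15939/8528.

a = 1.533, b = 1.762, c = -1.869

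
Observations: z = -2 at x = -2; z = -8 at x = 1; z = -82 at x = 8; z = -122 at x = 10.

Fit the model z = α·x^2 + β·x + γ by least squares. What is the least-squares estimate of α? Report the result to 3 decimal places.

The normal equations are: 14113·α + 1505·β + 169·γ = -17464;  1505·α + 169·β + 17·γ = -1880;  169·α + 17·β + 4·γ = -214.
(Σx^2·x^2 = 14113, Σx^2·x = 1505, Σx^2 = 169, Σx·x = 169, Σx = 17, Σ1 = 4, Σx^2·z = -17464, Σx·z = -1880, Σz = -214.)
Row-reducing yields α = -2852/3091, β = -7814/3091, γ = -11662/3091.

α = -0.923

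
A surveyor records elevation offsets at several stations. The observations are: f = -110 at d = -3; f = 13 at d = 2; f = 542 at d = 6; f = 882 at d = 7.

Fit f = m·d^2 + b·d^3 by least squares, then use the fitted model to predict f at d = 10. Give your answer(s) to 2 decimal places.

f̂ = 2706.62

The normal equations are: 3794·m + 24372·b = 61792;  24372·m + 165098·b = 422672.
Eliminating b: 165098·(row 1) − 24372·(row 2) gives 32387428·m = 165098·61792 − 24372·422672 = -99626368, so m = -24906592/8096857.
Then b = (422672 − 24372·(-24906592/8096857))/165098 = 24405736/8096857.
At d = 10: f̂ = (-24906592/8096857)·(100) + (24405736/8096857)·(1000) = 21915076800/8096857.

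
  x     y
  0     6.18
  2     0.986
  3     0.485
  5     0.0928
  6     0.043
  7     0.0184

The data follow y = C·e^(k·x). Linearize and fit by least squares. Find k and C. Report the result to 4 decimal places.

k = -0.8209, C = 5.7030

Taking logs, ln y = k·x + ln C, so regress ln y on x.
Over the data: Σx = 23.0000, Σ(x)² = 123.0000, Σln y = -8.4357, Σx·ln y = -60.9327.
Normal system: [[123.0000, 23.0000]; [23.0000, 6]]·[k, ln C]ᵀ = [-60.9327, -8.4357]ᵀ.
Slope k = (n·Σx·ln y − Σx·Σln y)/(n·Σ(x)² − (Σx)²) = (6·-60.9327 − 23.0000·-8.4357)/209.0000 = -0.82094; ln C = (Σln y − k·Σx)/n = 1.74099, so C = exp(1.74099) = 5.70299.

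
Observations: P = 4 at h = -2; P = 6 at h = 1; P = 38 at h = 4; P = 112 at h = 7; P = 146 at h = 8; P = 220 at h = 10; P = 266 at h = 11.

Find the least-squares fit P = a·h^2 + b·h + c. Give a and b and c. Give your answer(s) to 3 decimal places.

a = 2.027, b = 1.824, c = 0.191

Sums needed: Σh^2·h^2 = 31411, Σh^2·h = 3243, Σh^2 = 355, Σh·h = 355, Σh = 39, Σ1 = 7.
And Σh^2·P = 69648, Σh·P = 7228, ΣP = 792.
XᵀX·[a, b, c]ᵀ = XᵀP becomes [[31411, 3243, 355]; [3243, 355, 39]; [355, 39, 7]]·[a, b, c]ᵀ = [69648, 7228, 792]ᵀ.
Inverting the 3×3 Gram matrix, [a, b, c]ᵀ = [72656/35847, 7265/3983, 6847/35847]ᵀ.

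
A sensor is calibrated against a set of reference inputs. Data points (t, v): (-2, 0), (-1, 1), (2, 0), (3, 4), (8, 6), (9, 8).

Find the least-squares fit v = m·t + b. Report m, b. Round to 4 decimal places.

Entries of AᵀA: Σt·t = 163, Σt = 19, Σ1 = 6.
For Aᵀv: Σt·v = 131, Σv = 19.
So AᵀA·[m, b]ᵀ = Aᵀv: [[163, 19]; [19, 6]]·[m, b]ᵀ = [131, 19]ᵀ.
Δ = 163·6 − 19² = 617.
m = (131·6 − 19·19)/617 = 425/617; b = (163·19 − 19·131)/617 = 608/617.

m = 0.6888, b = 0.9854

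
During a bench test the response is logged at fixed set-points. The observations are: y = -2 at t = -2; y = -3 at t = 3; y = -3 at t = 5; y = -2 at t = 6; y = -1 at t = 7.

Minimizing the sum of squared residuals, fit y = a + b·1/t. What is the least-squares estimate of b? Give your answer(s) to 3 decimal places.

Compute the Gram sums: Σ1 = 5, Σ1/t = 12/35, Σ1/t·1/t = 9907/22050.
Right-hand side: Σy = -11, Σ1/t·y = -113/105.
AᵀA·[a, b]ᵀ = Aᵀy becomes [[5, 12/35]; [12/35, 9907/22050]]·[a, b]ᵀ = [-11, -113/105]ᵀ.
Eliminating b: (9907/22050)·(row 1) − (12/35)·(row 2) gives (46943/22050)·a = (9907/22050)·(-11) − (12/35)·(-113/105) = -100841/22050, so a = -7757/3611.
Then b = ((-113/105) − (12/35)·(-7757/3611))/(9907/22050) = -2730/3611.

b = -0.756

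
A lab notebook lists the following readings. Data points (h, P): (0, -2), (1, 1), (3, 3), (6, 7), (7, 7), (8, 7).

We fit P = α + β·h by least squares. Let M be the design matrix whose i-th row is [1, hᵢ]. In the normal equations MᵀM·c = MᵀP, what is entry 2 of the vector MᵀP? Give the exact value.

157

Entry 2 ↔ basis h, so (MᵀP)_{2} = Σᵢ (h)·Pᵢ = (0)·(-2) + (1)·(1) + (3)·(3) + (6)·(7) + (7)·(7) + (8)·(7) = 157.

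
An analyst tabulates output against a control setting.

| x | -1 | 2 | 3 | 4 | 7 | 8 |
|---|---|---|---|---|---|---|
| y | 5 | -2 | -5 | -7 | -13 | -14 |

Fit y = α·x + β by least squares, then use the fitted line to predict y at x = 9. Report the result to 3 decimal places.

Compute the Gram sums: Σx·x = 143, Σx = 23, Σ1 = 6.
Right-hand side: Σx·y = -255, Σy = -36.
MᵀM·[α, β]ᵀ = Mᵀy becomes [[143, 23]; [23, 6]]·[α, β]ᵀ = [-255, -36]ᵀ.
Eliminating β: 6·(row 1) − 23·(row 2) gives 329·α = 6·(-255) − 23·(-36) = -702, so α = -702/329.
Then β = ((-36) − 23·(-702/329))/6 = 717/329.
At x = 9: ŷ = (-702/329)·(9) + (717/329)·(1) = -5601/329.

ŷ = -17.024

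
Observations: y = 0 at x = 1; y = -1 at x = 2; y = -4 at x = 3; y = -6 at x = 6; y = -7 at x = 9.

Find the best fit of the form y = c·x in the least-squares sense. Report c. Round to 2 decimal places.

c = -0.86

With design matrix A, AᵀA = [[131]] and Aᵀy = [-113]ᵀ.
c = (-113)/131 = -0.862595.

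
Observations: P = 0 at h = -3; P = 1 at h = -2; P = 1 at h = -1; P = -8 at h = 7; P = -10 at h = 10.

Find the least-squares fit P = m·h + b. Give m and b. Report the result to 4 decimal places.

Forming XᵀX = [[163, 11]; [11, 5]] and XᵀP = [-159, -16]ᵀ gives XᵀX·[m, b]ᵀ = XᵀP.
Eliminating b: 5·(row 1) − 11·(row 2) gives 694·m = 5·(-159) − 11·(-16) = -619, so m = -619/694.
Then b = ((-16) − 11·(-619/694))/5 = -859/694.

m = -0.8919, b = -1.2378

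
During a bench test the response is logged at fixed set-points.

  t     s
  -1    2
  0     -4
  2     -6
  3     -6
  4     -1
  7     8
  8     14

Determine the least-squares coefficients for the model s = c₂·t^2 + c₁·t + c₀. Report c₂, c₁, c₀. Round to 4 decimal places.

Sums needed: Σt^2·t^2 = 6851, Σt^2·t = 953, Σt^2 = 143, Σt·t = 143, Σt = 23, Σ1 = 7.
For Mᵀs: Σt^2·s = 1196, Σt·s = 132, Σs = 7.
MᵀM·[c₂, c₁, c₀]ᵀ = Mᵀs becomes [[6851, 953, 143]; [953, 143, 23]; [143, 23, 7]]·[c₂, c₁, c₀]ᵀ = [1196, 132, 7]ᵀ.
Row-reducing yields c₂ = 64189/110418, c₁ = -281437/110418, c₀ = -6575/2629.

c₂ = 0.5813, c₁ = -2.5488, c₀ = -2.5010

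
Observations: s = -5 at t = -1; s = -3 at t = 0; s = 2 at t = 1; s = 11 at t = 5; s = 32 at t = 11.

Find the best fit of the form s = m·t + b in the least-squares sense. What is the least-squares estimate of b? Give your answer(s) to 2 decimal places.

b = -2.37

Entries of AᵀA: Σt·t = 148, Σt = 16, Σ1 = 5.
Moment sums: Σt·s = 414, Σs = 37.
So AᵀA·[m, b]ᵀ = Aᵀs: [[148, 16]; [16, 5]]·[m, b]ᵀ = [414, 37]ᵀ.
Determinant 148·5 − 16² = 484.
m = (414·5 − 16·37)/484 = 739/242; b = (148·37 − 16·414)/484 = -287/121.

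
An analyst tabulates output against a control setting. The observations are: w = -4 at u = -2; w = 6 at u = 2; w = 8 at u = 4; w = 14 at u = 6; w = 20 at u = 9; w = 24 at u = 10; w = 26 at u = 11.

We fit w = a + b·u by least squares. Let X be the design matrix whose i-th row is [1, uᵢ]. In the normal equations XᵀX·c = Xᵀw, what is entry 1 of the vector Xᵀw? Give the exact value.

94

Entry 1 ↔ basis 1, so (Xᵀw)_{1} = Σᵢ wᵢ = (1)·(-4) + (1)·(6) + (1)·(8) + (1)·(14) + (1)·(20) + (1)·(24) + (1)·(26) = 94.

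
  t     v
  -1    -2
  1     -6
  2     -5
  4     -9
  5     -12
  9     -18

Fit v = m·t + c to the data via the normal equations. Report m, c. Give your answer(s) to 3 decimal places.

From the data, Σt·t = 128, Σt = 20, Σ1 = 6.
Right-hand side: Σt·v = -272, Σv = -52.
Normal equations: [[128, 20]; [20, 6]]·[m, c]ᵀ = [-272, -52]ᵀ.
Δ = 128·6 − 20² = 368.
m = ((-272)·6 − 20·(-52))/368 = -37/23; c = (128·(-52) − 20·(-272))/368 = -76/23.

m = -1.609, c = -3.304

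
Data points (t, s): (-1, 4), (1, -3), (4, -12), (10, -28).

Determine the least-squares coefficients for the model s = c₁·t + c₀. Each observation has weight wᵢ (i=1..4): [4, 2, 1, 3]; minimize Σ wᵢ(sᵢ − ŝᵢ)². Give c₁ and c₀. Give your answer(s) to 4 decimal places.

MᵀWM·[c₁, c₀]ᵀ = MᵀWs reads: 322·c₁ + 32·c₀ = -910;  32·c₁ + 10·c₀ = -86.
det = 322·10 − 32² = 2196.
c₁ = ((-910)·10 − 32·(-86))/2196 = -529/183; c₀ = (322·(-86) − 32·(-910))/2196 = 119/183.

c₁ = -2.8907, c₀ = 0.6503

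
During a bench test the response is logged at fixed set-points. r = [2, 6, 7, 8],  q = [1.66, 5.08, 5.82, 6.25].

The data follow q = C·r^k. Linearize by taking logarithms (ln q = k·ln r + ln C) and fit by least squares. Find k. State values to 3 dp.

k = 0.980

Let Y = ln q. Fitting Y = k·ln r + ln C by least squares:
Σln r = 6.5103, Σ(ln r)² = 11.8015, Σln q = 5.7260, Σln r·ln q = 10.5015.
Normal system: [[11.8015, 6.5103]; [6.5103, 4]]·[k, ln C]ᵀ = [10.5015, 5.7260]ᵀ.
Δ = 11.8015·4 − (6.5103)² = 4.8225; k = (10.5015·4 − 6.5103·5.7260)/4.8225 = 0.98047, ln C = (11.8015·5.7260 − 6.5103·10.5015)/4.8225 = -0.16428.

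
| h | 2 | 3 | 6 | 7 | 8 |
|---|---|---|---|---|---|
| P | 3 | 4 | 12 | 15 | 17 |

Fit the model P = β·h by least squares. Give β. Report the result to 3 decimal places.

Entries of AᵀA: Σh·h = 162.
Right-hand side: Σh·P = 331.
Hence β = 331 / 162 ≈ 2.04321.

β = 2.043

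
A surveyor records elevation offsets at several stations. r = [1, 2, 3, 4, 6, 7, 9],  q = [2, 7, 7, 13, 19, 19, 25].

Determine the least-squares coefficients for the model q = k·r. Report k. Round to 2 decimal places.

XᵀX·[k]ᵀ = Xᵀq reads: 196·k = 561.
k = 561/196 = 2.86224.

k = 2.86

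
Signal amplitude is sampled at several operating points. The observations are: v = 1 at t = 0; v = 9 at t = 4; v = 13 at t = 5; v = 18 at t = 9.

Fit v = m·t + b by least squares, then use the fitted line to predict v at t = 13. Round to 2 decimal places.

With design matrix M, MᵀM = [[122, 18]; [18, 4]] and Mᵀv = [263, 41]ᵀ.
Δ = 122·4 − 18² = 164.
m = (263·4 − 18·41)/164 = 157/82; b = (122·41 − 18·263)/164 = 67/41.
At t = 13: v̂ = (157/82)·(13) + (67/41)·(1) = 2175/82.

v̂ = 26.52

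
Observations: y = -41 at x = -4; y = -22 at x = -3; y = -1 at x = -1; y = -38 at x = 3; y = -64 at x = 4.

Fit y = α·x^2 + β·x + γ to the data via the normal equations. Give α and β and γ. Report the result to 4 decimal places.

Forming MᵀM = [[675, -1, 51]; [-1, 51, -1]; [51, -1, 5]] and Mᵀy = [-2221, -139, -166]ᵀ gives MᵀM·[α, β, γ]ᵀ = Mᵀy.
Solving the 3×3 system (Gaussian elimination) gives α = -1855/572, β = -1603/572, γ = -15/22.

α = -3.2430, β = -2.8024, γ = -0.6818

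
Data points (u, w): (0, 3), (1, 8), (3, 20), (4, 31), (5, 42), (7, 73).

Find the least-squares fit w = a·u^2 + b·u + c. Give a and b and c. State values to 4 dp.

a = 1.0551, b = 2.5151, c = 3.5308

Forming XᵀX = [[3364, 560, 100]; [560, 100, 20]; [100, 20, 6]] and Xᵀw = [5311, 913, 177]ᵀ gives XᵀX·[a, b, c]ᵀ = Xᵀw.
Row-reducing yields a = 823/780, b = 9809/3900, c = 459/130.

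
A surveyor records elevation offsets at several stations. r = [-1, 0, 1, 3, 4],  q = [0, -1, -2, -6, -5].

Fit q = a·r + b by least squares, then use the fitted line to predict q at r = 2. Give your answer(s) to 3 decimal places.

q̂ = -3.512

Forming XᵀX = [[27, 7]; [7, 5]] and Xᵀq = [-40, -14]ᵀ gives XᵀX·[a, b]ᵀ = Xᵀq.
det = 27·5 − 7² = 86.
a = ((-40)·5 − 7·(-14))/86 = -51/43; b = (27·(-14) − 7·(-40))/86 = -49/43.
At r = 2: q̂ = (-51/43)·(2) + (-49/43)·(1) = -151/43.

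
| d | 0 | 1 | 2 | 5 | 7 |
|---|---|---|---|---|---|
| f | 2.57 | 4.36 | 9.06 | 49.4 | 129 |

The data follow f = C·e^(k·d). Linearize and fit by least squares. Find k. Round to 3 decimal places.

Let Y = ln f. Fitting Y = k·d + ln C by least squares:
Σd = 15.0000, Σ(d)² = 79.0000, Σln f = 13.3800, Σd·ln f = 59.3986.
Equations: 79.0000·k + 15.0000·ln C = 59.3986;  15.0000·k + 5·ln C = 13.3800.
Δ = 79.0000·5 − (15.0000)² = 170.0000; k = (59.3986·5 − 15.0000·13.3800)/170.0000 = 0.56643, ln C = (79.0000·13.3800 − 15.0000·59.3986)/170.0000 = 0.97671.

k = 0.566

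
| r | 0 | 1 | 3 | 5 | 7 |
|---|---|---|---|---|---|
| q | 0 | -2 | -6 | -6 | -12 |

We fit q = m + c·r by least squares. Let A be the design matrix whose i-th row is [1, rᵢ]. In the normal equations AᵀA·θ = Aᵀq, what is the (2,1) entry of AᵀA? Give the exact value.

16

Row 2 ↔ basis r, column 1 ↔ basis 1, so (AᵀA)_{2,1} = Σᵢ r = (0)·(1) + (1)·(1) + (3)·(1) + (5)·(1) + (7)·(1) = 16.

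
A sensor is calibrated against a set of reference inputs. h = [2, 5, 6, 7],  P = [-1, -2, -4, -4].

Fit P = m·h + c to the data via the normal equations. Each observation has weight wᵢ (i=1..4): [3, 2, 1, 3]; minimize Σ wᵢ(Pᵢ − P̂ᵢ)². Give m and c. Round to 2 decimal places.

Setting ∂/∂m … = 0 gives: 245·m + 43·c = -134;  43·m + 9·c = -23.
(Σwᵢ·h·h = 245, Σwᵢ·h = 43, Σwᵢ·1 = 9, Σwᵢ·h·P = -134, Σwᵢ·P = -23.)
Determinant 245·9 − 43² = 356.
m = ((-134)·9 − 43·(-23))/356 = -217/356; c = (245·(-23) − 43·(-134))/356 = 127/356.

m = -0.61, c = 0.36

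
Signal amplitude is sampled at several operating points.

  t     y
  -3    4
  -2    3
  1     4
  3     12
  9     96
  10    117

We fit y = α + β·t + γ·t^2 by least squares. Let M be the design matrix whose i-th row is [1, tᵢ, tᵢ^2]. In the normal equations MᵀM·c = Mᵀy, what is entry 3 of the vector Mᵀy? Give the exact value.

19636

Entry 3 ↔ basis t^2, so (Mᵀy)_{3} = Σᵢ (t^2)·yᵢ = (9)·(4) + (4)·(3) + (1)·(4) + (9)·(12) + (81)·(96) + (100)·(117) = 19636.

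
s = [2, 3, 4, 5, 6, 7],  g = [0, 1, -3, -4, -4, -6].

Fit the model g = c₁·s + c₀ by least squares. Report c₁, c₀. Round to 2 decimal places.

Entries of AᵀA: Σs·s = 139, Σs = 27, Σ1 = 6.
Right-hand side: Σs·g = -95, Σg = -16.
AᵀA·[c₁, c₀]ᵀ = Aᵀg becomes [[139, 27]; [27, 6]]·[c₁, c₀]ᵀ = [-95, -16]ᵀ.
Δ = 139·6 − 27² = 105.
c₁ = ((-95)·6 − 27·(-16))/105 = -46/35; c₀ = (139·(-16) − 27·(-95))/105 = 341/105.

c₁ = -1.31, c₀ = 3.25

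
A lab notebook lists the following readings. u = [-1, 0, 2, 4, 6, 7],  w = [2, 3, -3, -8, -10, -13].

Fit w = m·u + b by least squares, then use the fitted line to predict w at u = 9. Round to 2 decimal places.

From the data, Σu·u = 106, Σu = 18, Σ1 = 6.
For Mᵀw: Σu·w = -191, Σw = -29.
Normal equations: [[106, 18]; [18, 6]]·[m, b]ᵀ = [-191, -29]ᵀ.
Eliminating b: 6·(row 1) − 18·(row 2) gives 312·m = 6·(-191) − 18·(-29) = -624, so m = -2.
Then b = ((-29) − 18·(-2))/6 = 7/6.
At u = 9: ŵ = (-2)·(9) + (7/6)·(1) = -101/6.

ŵ = -16.83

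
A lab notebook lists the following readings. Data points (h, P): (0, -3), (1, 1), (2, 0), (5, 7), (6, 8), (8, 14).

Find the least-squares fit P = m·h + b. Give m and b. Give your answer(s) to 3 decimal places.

m = 1.966, b = -2.709

Entries of XᵀX: Σh·h = 130, Σh = 22, Σ1 = 6.
For XᵀP: Σh·P = 196, ΣP = 27.
Normal equations: [[130, 22]; [22, 6]]·[m, b]ᵀ = [196, 27]ᵀ.
Determinant 130·6 − 22² = 296.
m = (196·6 − 22·27)/296 = 291/148; b = (130·27 − 22·196)/296 = -401/148.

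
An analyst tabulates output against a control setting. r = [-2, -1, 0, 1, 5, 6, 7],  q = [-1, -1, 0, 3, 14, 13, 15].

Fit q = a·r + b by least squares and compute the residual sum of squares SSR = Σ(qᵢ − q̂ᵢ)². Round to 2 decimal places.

Forming MᵀM = [[116, 16]; [16, 7]] and Mᵀq = [259, 43]ᵀ gives MᵀM·[a, b]ᵀ = Mᵀq.
Determinant 116·7 − 16² = 556.
a = (259·7 − 16·43)/556 = 1125/556; b = (116·43 − 16·259)/556 = 211/139.
Residuals: 425/278, -275/556, -211/139, -301/556, 1315/556, -183/278, -379/556; SSR = 6489/556.

SSR = 11.67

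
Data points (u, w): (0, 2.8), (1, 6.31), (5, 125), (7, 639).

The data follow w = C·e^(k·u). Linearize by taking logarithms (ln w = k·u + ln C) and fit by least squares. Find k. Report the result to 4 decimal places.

k = 0.7690

With ln wᵢ as the transformed response and uᵢ as the regressor:
Σu = 13.0000, Σ(u)² = 75.0000, Σln w = 14.1600, Σu·ln w = 71.2030.
Equations: 75.0000·k + 13.0000·ln C = 71.2030;  13.0000·k + 4·ln C = 14.1600.
Solving (det = 131.0000): k = 0.76895, ln C = 1.04090.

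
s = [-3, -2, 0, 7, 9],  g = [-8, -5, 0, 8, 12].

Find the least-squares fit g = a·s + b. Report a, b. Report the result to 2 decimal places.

a = 1.54, b = -1.98

Normal-equation sums: Σs·s = 143, Σs = 11, Σ1 = 5.
Right-hand side: Σs·g = 198, Σg = 7.
So AᵀA·[a, b]ᵀ = Aᵀg: [[143, 11]; [11, 5]]·[a, b]ᵀ = [198, 7]ᵀ.
Eliminating b: 5·(row 1) − 11·(row 2) gives 594·a = 5·198 − 11·7 = 913, so a = 83/54.
Then b = (7 − 11·(83/54))/5 = -107/54.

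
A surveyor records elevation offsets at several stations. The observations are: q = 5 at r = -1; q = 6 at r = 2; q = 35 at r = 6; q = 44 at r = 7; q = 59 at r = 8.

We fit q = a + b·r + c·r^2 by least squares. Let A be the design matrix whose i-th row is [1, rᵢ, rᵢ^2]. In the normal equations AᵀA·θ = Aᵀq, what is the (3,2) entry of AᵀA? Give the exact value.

Row 3 ↔ basis r^2, column 2 ↔ basis r, so (AᵀA)_{3,2} = Σᵢ (r^2)·(r) = (1)·(-1) + (4)·(2) + (36)·(6) + (49)·(7) + (64)·(8) = 1078.

1078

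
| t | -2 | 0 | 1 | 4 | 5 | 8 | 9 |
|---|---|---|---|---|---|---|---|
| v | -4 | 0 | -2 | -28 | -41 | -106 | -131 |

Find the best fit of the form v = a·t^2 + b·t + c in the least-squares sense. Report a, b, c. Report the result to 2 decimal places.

a = -1.54, b = -0.81, c = 0.36

With design matrix A, AᵀA = [[11555, 1423, 191]; [1423, 191, 25]; [191, 25, 7]] and Aᵀv = [-18886, -2338, -312]ᵀ.
Row-reducing yields a = -259823/168609, b = -136043/168609, c = 20060/56203.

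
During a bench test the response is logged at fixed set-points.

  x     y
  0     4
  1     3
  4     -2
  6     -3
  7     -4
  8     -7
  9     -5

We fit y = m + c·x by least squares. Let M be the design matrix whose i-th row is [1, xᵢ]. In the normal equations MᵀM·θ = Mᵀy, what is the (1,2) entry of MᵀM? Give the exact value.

Row 1 ↔ basis 1, column 2 ↔ basis x, so (MᵀM)_{1,2} = Σᵢ x = (1)·(0) + (1)·(1) + (1)·(4) + (1)·(6) + (1)·(7) + (1)·(8) + (1)·(9) = 35.

35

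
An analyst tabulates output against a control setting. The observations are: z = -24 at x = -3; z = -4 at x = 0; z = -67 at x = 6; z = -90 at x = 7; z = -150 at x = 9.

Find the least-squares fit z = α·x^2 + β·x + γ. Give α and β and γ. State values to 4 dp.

Compute the Gram sums: Σx^2·x^2 = 10339, Σx^2·x = 1261, Σx^2 = 175, Σx·x = 175, Σx = 19, Σ1 = 5.
For Mᵀz: Σx^2·z = -19188, Σx·z = -2310, Σz = -335.
MᵀM·[α, β, γ]ᵀ = Mᵀz becomes [[10339, 1261, 175]; [1261, 175, 19]; [175, 19, 5]]·[α, β, γ]ᵀ = [-19188, -2310, -335]ᵀ.
Row-reducing yields α = -41429/21662, β = 21675/21662, γ = -41852/10831.

α = -1.9125, β = 1.0006, γ = -3.8641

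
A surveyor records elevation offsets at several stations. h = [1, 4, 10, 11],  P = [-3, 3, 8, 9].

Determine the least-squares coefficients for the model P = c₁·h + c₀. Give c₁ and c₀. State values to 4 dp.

c₁ = 1.1232, c₀ = -3.0507

Forming XᵀX = [[238, 26]; [26, 4]] and XᵀP = [188, 17]ᵀ gives XᵀX·[c₁, c₀]ᵀ = XᵀP.
Δ = 238·4 − 26² = 276.
c₁ = (188·4 − 26·17)/276 = 155/138; c₀ = (238·17 − 26·188)/276 = -421/138.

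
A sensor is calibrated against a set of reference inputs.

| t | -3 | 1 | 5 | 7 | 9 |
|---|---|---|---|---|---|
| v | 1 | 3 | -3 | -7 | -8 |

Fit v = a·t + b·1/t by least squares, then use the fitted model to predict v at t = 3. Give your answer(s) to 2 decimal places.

v̂ = -1.46

The normal system AᵀA·[a, b]ᵀ = Aᵀv is [[165, 5]; [5, 117469/99225]]·[a, b]ᵀ = [-136, 8/45]ᵀ.
Δ = 165·(117469/99225) − 5² = 1126784/6615.
a = ((-136)·(117469/99225) − 5·(8/45))/(1126784/6615) = -1003999/1056360; b = (165·(8/45) − 5·(-136))/(1126784/6615) = 293265/70424.
At t = 3: v̂ = (-1003999/1056360)·(3) + (293265/70424)·(1/3) = -64403/44015.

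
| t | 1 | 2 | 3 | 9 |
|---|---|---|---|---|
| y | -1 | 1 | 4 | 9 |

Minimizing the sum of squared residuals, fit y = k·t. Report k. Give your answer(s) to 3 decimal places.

k = 0.989

Forming MᵀM = [[95]] and Mᵀy = [94]ᵀ gives MᵀM·[k]ᵀ = Mᵀy.
k = 94/95 = 0.989474.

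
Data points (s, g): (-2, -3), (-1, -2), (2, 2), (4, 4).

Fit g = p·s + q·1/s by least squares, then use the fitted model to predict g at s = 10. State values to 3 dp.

ĝ = 9.541

The normal equations are: 25·p + 4·q = 28;  4·p + (25/16)·q = 11/2.
Eliminating q: (25/16)·(row 1) − 4·(row 2) gives (369/16)·p = (25/16)·28 − 4·(11/2) = 87/4, so p = 116/123.
Then q = ((11/2) − 4·(116/123))/(25/16) = 136/123.
At s = 10: ĝ = (116/123)·(10) + (136/123)·(1/10) = 1956/205.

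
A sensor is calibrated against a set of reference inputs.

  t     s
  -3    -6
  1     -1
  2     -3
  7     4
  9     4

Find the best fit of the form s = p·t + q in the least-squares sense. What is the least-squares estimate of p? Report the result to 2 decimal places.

Normal-equation sums: Σt·t = 144, Σt = 16, Σ1 = 5.
For Aᵀs: Σt·s = 75, Σs = -2.
Normal equations: [[144, 16]; [16, 5]]·[p, q]ᵀ = [75, -2]ᵀ.
det = 144·5 − 16² = 464.
p = (75·5 − 16·(-2))/464 = 407/464; q = (144·(-2) − 16·75)/464 = -93/29.

p = 0.88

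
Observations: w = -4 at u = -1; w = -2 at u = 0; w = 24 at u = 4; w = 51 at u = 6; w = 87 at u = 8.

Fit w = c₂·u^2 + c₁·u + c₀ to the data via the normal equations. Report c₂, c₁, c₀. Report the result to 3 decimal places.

c₂ = 1.125, c₁ = 2.182, c₀ = -2.548

Entries of MᵀM: Σu^2·u^2 = 5649, Σu^2·u = 791, Σu^2 = 117, Σu·u = 117, Σu = 17, Σ1 = 5.
For Mᵀw: Σu^2·w = 7784, Σu·w = 1102, Σw = 156.
Row-reducing yields c₂ = 24945/22171, c₁ = 48388/22171, c₀ = -56497/22171.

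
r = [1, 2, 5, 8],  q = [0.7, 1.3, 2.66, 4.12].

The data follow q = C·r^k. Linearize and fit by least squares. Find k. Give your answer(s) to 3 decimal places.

Taking logs, ln q = k·ln r + ln C, so regress ln q on ln r.
Σln r = 4.3820, Σ(ln r)² = 7.3948, Σln q = 2.2999, Σln r·ln q = 4.7006.
Equations: 7.3948·k + 4.3820·ln C = 4.7006;  4.3820·k + 4·ln C = 2.2999.
Slope k = (n·Σln r·ln q − Σln r·Σln q)/(n·Σ(ln r)² − (Σln r)²) = (4·4.7006 − 4.3820·2.2999)/10.3771 = 0.84072; ln C = (Σln q − k·Σln r)/n = -0.34605.

k = 0.841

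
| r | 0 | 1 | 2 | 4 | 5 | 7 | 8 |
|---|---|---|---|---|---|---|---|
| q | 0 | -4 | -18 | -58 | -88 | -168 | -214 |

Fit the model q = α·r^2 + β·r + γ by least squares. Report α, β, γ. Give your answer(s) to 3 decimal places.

α = -3.042, β = -2.568, γ = 0.435

Setting ∂/∂α … = 0 gives: 7395·α + 1053·β + 159·γ = -25132;  1053·α + 159·β + 27·γ = -3600;  159·α + 27·β + 7·γ = -550.
(Σr^2·r^2 = 7395, Σr^2·r = 1053, Σr^2 = 159, Σr·r = 159, Σr = 27, Σ1 = 7, Σr^2·q = -25132, Σr·q = -3600, Σq = -550.)
Solving the 3×3 system (Gaussian elimination) gives α = -25199/8283, β = -7089/2761, γ = 1200/2761.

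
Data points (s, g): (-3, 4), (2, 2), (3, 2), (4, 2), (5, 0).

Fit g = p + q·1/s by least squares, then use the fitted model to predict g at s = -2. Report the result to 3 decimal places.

ĝ = 3.867

The normal equations are: 5·p + (19/20)·q = 10;  (19/20)·p + (2069/3600)·q = 5/6.
(Σ1 = 5, Σ1/s = 19/20, Σ1/s·1/s = 2069/3600, Σg = 10, Σ1/s·g = 5/6.)
Determinant 5·(2069/3600) − (19/20)² = 887/450.
p = (10·(2069/3600) − (19/20)·(5/6))/(887/450) = 2230/887; q = (5·(5/6) − (19/20)·10)/(887/450) = -2400/887.
At s = -2: ĝ = (2230/887)·(1) + (-2400/887)·(-1/2) = 3430/887.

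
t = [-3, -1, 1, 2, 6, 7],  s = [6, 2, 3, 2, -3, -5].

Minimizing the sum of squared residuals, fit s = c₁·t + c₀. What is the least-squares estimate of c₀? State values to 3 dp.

Sums needed: Σt·t = 100, Σt = 12, Σ1 = 6.
Right-hand side: Σt·s = -66, Σs = 5.
AᵀA·[c₁, c₀]ᵀ = Aᵀs becomes [[100, 12]; [12, 6]]·[c₁, c₀]ᵀ = [-66, 5]ᵀ.
Eliminating c₀: 6·(row 1) − 12·(row 2) gives 456·c₁ = 6·(-66) − 12·5 = -456, so c₁ = -1.
Then c₀ = (5 − 12·(-1))/6 = 17/6.

c₀ = 2.833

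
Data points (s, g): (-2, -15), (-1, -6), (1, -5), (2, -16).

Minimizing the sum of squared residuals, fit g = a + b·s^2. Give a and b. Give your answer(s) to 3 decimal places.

a = -2.167, b = -3.333

Sums needed: Σ1 = 4, Σs^2 = 10, Σs^2·s^2 = 34.
For Mᵀg: Σg = -42, Σs^2·g = -135.
Normal equations: [[4, 10]; [10, 34]]·[a, b]ᵀ = [-42, -135]ᵀ.
Eliminating b: 34·(row 1) − 10·(row 2) gives 36·a = 34·(-42) − 10·(-135) = -78, so a = -13/6.
Then b = ((-135) − 10·(-13/6))/34 = -10/3.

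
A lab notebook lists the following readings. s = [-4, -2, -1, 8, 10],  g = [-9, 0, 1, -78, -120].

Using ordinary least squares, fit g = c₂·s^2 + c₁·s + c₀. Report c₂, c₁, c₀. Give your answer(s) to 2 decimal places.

c₂ = -1.04, c₁ = -1.61, c₀ = 0.95

With design matrix M, MᵀM = [[14369, 1439, 185]; [1439, 185, 11]; [185, 11, 5]] and Mᵀg = [-17135, -1789, -206]ᵀ.
Row-reducing yields c₂ = -62977/60348, c₁ = -32381/20116, c₀ = 28763/30174.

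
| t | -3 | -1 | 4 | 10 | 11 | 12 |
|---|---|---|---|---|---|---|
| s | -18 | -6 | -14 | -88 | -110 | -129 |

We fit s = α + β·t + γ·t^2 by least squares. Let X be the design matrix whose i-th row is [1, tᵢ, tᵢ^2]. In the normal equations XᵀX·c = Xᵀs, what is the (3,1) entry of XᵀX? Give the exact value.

391

Row 3 ↔ basis t^2, column 1 ↔ basis 1, so (XᵀX)_{3,1} = Σᵢ t^2 = (9)·(1) + (1)·(1) + (16)·(1) + (100)·(1) + (121)·(1) + (144)·(1) = 391.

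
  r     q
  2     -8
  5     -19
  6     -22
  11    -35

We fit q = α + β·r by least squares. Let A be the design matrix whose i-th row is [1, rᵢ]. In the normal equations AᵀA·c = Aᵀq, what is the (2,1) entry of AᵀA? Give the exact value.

Row 2 ↔ basis r, column 1 ↔ basis 1, so (AᵀA)_{2,1} = Σᵢ r = (2)·(1) + (5)·(1) + (6)·(1) + (11)·(1) = 24.

24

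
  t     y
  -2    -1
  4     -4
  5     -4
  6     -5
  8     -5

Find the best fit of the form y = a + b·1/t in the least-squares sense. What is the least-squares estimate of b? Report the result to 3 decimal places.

Normal-equation sums: Σ1 = 5, Σ1/t = 29/120, Σ1/t·1/t = 5701/14400.
Right-hand side: Σy = -19, Σ1/t·y = -331/120.
So XᵀX·[a, b]ᵀ = Xᵀy: [[5, 29/120]; [29/120, 5701/14400]]·[a, b]ᵀ = [-19, -331/120]ᵀ.
det = 5·(5701/14400) − (29/120)² = 1729/900.
a = ((-19)·(5701/14400) − (29/120)·(-331/120))/(1729/900) = -6170/1729; b = (5·(-331/120) − (29/120)·(-19))/(1729/900) = -8280/1729.

b = -4.789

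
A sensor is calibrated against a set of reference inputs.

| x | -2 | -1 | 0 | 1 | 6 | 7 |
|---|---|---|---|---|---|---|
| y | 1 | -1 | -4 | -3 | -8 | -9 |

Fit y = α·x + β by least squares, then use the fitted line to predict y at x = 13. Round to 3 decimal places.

Entries of AᵀA: Σx·x = 91, Σx = 11, Σ1 = 6.
And Σx·y = -115, Σy = -24.
So AᵀA·[α, β]ᵀ = Aᵀy: [[91, 11]; [11, 6]]·[α, β]ᵀ = [-115, -24]ᵀ.
Eliminating β: 6·(row 1) − 11·(row 2) gives 425·α = 6·(-115) − 11·(-24) = -426, so α = -426/425.
Then β = ((-24) − 11·(-426/425))/6 = -919/425.
At x = 13: ŷ = (-426/425)·(13) + (-919/425)·(1) = -6457/425.

ŷ = -15.193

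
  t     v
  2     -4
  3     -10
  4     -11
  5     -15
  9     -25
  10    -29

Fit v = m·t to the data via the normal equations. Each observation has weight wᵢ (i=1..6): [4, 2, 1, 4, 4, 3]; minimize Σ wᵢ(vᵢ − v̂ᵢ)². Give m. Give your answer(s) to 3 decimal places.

Normal-equation sums: Σwᵢ·t·t = 774.
Right-hand side: Σwᵢ·t·v = -2206.
So MᵀWM·[m]ᵀ = MᵀWv: [[774]]·[m]ᵀ = [-2206]ᵀ.
Hence m = -2206 / 774 ≈ -2.85013.

m = -2.850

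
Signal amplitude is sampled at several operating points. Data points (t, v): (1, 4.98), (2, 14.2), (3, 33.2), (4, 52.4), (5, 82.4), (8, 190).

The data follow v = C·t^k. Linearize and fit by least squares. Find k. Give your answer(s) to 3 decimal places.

k = 1.771

Linearized form: ln v = k·ln t + ln C. From the 6 transformed points,
Σln t = 6.8669, Σ(ln t)² = 10.5236, Σln v = 21.3787, Σln t·ln v = 29.1863.
Equations: 10.5236·k + 6.8669·ln C = 29.1863;  6.8669·k + 6·ln C = 21.3787.
Δ = 10.5236·6 − (6.8669)² = 15.9867; k = (29.1863·6 − 6.8669·21.3787)/15.9867 = 1.77093, ln C = (10.5236·21.3787 − 6.8669·29.1863)/15.9867 = 1.53631.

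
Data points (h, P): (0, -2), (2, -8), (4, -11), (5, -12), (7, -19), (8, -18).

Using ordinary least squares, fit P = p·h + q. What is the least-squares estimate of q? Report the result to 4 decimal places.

q = -2.7132

Compute the Gram sums: Σh·h = 158, Σh = 26, Σ1 = 6.
For AᵀP: Σh·P = -397, ΣP = -70.
So AᵀA·[p, q]ᵀ = AᵀP: [[158, 26]; [26, 6]]·[p, q]ᵀ = [-397, -70]ᵀ.
Eliminating q: 6·(row 1) − 26·(row 2) gives 272·p = 6·(-397) − 26·(-70) = -562, so p = -281/136.
Then q = ((-70) − 26·(-281/136))/6 = -369/136.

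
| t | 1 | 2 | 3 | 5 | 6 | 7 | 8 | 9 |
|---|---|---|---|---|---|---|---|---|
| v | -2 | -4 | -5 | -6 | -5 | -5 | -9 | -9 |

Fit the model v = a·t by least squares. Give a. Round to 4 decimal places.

a = -1.0149

From the data, Σt·t = 269.
Moment sums: Σt·v = -273.
So MᵀM·[a]ᵀ = Mᵀv: [[269]]·[a]ᵀ = [-273]ᵀ.
Hence a = -273 / 269 ≈ -1.01487.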